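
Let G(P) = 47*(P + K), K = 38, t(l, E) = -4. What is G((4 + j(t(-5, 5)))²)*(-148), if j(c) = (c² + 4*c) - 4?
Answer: -264328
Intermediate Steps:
j(c) = -4 + c² + 4*c
G(P) = 1786 + 47*P (G(P) = 47*(P + 38) = 47*(38 + P) = 1786 + 47*P)
G((4 + j(t(-5, 5)))²)*(-148) = (1786 + 47*(4 + (-4 + (-4)² + 4*(-4)))²)*(-148) = (1786 + 47*(4 + (-4 + 16 - 16))²)*(-148) = (1786 + 47*(4 - 4)²)*(-148) = (1786 + 47*0²)*(-148) = (1786 + 47*0)*(-148) = (1786 + 0)*(-148) = 1786*(-148) = -264328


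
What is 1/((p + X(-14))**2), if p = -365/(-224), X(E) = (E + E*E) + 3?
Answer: 50176/1747658025 ≈ 2.8710e-5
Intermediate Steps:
X(E) = 3 + E + E**2 (X(E) = (E + E**2) + 3 = 3 + E + E**2)
p = 365/224 (p = -365*(-1/224) = 365/224 ≈ 1.6295)
1/((p + X(-14))**2) = 1/((365/224 + (3 - 14 + (-14)**2))**2) = 1/((365/224 + (3 - 14 + 196))**2) = 1/((365/224 + 185)**2) = 1/((41805/224)**2) = 1/(1747658025/50176) = 50176/1747658025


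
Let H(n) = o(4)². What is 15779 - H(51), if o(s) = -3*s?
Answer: 15635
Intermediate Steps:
H(n) = 144 (H(n) = (-3*4)² = (-12)² = 144)
15779 - H(51) = 15779 - 1*144 = 15779 - 144 = 15635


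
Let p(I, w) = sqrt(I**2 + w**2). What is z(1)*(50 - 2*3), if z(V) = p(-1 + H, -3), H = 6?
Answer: 44*sqrt(34) ≈ 256.56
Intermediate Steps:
z(V) = sqrt(34) (z(V) = sqrt((-1 + 6)**2 + (-3)**2) = sqrt(5**2 + 9) = sqrt(25 + 9) = sqrt(34))
z(1)*(50 - 2*3) = sqrt(34)*(50 - 2*3) = sqrt(34)*(50 - 6) = sqrt(34)*44 = 44*sqrt(34)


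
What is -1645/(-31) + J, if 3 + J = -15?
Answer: 1087/31 ≈ 35.065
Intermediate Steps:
J = -18 (J = -3 - 15 = -18)
-1645/(-31) + J = -1645/(-31) - 18 = -1645*(-1)/31 - 18 = -35*(-47/31) - 18 = 1645/31 - 18 = 1087/31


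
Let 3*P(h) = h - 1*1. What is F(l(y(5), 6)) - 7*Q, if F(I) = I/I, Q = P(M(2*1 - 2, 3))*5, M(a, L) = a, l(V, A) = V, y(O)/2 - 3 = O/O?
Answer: 38/3 ≈ 12.667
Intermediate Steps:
y(O) = 8 (y(O) = 6 + 2*(O/O) = 6 + 2*1 = 6 + 2 = 8)
P(h) = -⅓ + h/3 (P(h) = (h - 1*1)/3 = (h - 1)/3 = (-1 + h)/3 = -⅓ + h/3)
Q = -5/3 (Q = (-⅓ + (2*1 - 2)/3)*5 = (-⅓ + (2 - 2)/3)*5 = (-⅓ + (⅓)*0)*5 = (-⅓ + 0)*5 = -⅓*5 = -5/3 ≈ -1.6667)
F(I) = 1
F(l(y(5), 6)) - 7*Q = 1 - 7*(-5/3) = 1 + 35/3 = 38/3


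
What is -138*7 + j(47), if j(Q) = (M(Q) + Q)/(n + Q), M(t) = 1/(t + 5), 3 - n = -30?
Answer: -803223/832 ≈ -965.41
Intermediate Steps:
n = 33 (n = 3 - 1*(-30) = 3 + 30 = 33)
M(t) = 1/(5 + t)
j(Q) = (Q + 1/(5 + Q))/(33 + Q) (j(Q) = (1/(5 + Q) + Q)/(33 + Q) = (Q + 1/(5 + Q))/(33 + Q))
-138*7 + j(47) = -138*7 + (1 + 47*(5 + 47))/((5 + 47)*(33 + 47)) = -966 + (1 + 47*52)/(52*80) = -966 + (1/52)*(1/80)*(1 + 2444) = -966 + (1/52)*(1/80)*2445 = -966 + 489/832 = -803223/832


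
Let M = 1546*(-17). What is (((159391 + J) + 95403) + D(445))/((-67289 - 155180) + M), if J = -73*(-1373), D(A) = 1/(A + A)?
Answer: -315970471/221388390 ≈ -1.4272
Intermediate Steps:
D(A) = 1/(2*A)
J = 100229
M = -26282
(((159391 + J) + 95403) + D(445))/((-67289 - 155180) + M) = (((159391 + 100229) + 95403) + (½)/445)/((-67289 - 155180) - 26282) = ((259620 + 95403) + (½)*(1/445))/(-222469 - 26282) = (355023 + 1/890)/(-248751) = (315970471/890)*(-1/248751) = -315970471/221388390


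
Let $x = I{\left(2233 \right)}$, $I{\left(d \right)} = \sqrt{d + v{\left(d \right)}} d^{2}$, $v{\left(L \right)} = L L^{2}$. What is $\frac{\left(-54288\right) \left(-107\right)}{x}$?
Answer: $\frac{100152 \sqrt{11134385570}}{957228694645685} \approx 1.104 \cdot 10^{-5}$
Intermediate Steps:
$v{\left(L \right)} = L^{3}$
$I{\left(d \right)} = d^{2} \sqrt{d + d^{3}}$ ($I{\left(d \right)} = \sqrt{d + d^{3}} d^{2} = d^{2} \sqrt{d + d^{3}}$)
$x = 4986289 \sqrt{11134385570}$ ($x = 2233^{2} \sqrt{2233 + 2233^{3}} = 4986289 \sqrt{2233 + 11134383337} = 4986289 \sqrt{11134385570} \approx 5.2615 \cdot 10^{11}$)
$\frac{\left(-54288\right) \left(-107\right)}{x} = \frac{\left(-54288\right) \left(-107\right)}{4986289 \sqrt{11134385570}} = 5808816 \frac{\sqrt{11134385570}}{55519264289449730} = \frac{100152 \sqrt{11134385570}}{957228694645685}$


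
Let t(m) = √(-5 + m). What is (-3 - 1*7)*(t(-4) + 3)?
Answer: -30 - 30*I ≈ -30.0 - 30.0*I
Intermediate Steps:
(-3 - 1*7)*(t(-4) + 3) = (-3 - 1*7)*(√(-5 - 4) + 3) = (-3 - 7)*(√(-9) + 3) = -10*(3*I + 3) = -10*(3 + 3*I) = -30 - 30*I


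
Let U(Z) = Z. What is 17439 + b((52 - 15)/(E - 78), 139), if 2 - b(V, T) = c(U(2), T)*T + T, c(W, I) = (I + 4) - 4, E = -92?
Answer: -2019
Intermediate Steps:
c(W, I) = I (c(W, I) = (4 + I) - 4 = I)
b(V, T) = 2 - T - T**2 (b(V, T) = 2 - (T*T + T) = 2 - (T**2 + T) = 2 - (T + T**2) = 2 + (-T - T**2) = 2 - T - T**2)
17439 + b((52 - 15)/(E - 78), 139) = 17439 + (2 - 1*139 - 1*139**2) = 17439 + (2 - 139 - 1*19321) = 17439 + (2 - 139 - 19321) = 17439 - 19458 = -2019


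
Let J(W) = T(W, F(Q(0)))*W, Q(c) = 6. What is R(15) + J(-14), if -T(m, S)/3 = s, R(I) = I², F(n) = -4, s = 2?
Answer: 309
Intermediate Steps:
T(m, S) = -6 (T(m, S) = -3*2 = -6)
J(W) = -6*W
R(15) + J(-14) = 15² - 6*(-14) = 225 + 84 = 309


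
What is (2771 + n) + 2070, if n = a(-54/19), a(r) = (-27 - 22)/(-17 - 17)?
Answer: 164643/34 ≈ 4842.4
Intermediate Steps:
a(r) = 49/34 (a(r) = -49/(-34) = -49*(-1/34) = 49/34)
n = 49/34 ≈ 1.4412
(2771 + n) + 2070 = (2771 + 49/34) + 2070 = 94263/34 + 2070 = 164643/34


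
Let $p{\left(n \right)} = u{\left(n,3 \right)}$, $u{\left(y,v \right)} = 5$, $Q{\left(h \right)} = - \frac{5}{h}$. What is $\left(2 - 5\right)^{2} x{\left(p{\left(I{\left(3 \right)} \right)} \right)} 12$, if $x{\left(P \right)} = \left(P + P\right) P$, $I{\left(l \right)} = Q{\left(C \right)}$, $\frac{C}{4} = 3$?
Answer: $5400$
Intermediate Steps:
$C = 12$ ($C = 4 \cdot 3 = 12$)
$I{\left(l \right)} = - \frac{5}{12}$
$p{\left(n \right)} = 5$
$x{\left(P \right)} = 2 P^{2}$ ($x{\left(P \right)} = 2 P P = 2 P^{2}$)
$\left(2 - 5\right)^{2} x{\left(p{\left(I{\left(3 \right)} \right)} \right)} 12 = \left(2 - 5\right)^{2} \cdot 2 \cdot 5^{2} \cdot 12 = \left(-3\right)^{2} \cdot 2 \cdot 25 \cdot 12 = 9 \cdot 50 \cdot 12 = 450 \cdot 12 = 5400$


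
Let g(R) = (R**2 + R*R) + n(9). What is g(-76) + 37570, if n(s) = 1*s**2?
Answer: 49203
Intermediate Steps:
n(s) = s**2
g(R) = 81 + 2*R**2 (g(R) = (R**2 + R*R) + 9**2 = (R**2 + R**2) + 81 = 2*R**2 + 81 = 81 + 2*R**2)
g(-76) + 37570 = (81 + 2*(-76)**2) + 37570 = (81 + 2*5776) + 37570 = (81 + 11552) + 37570 = 11633 + 37570 = 49203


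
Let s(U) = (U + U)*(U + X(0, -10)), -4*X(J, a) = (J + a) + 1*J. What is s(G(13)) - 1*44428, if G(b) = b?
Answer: -44025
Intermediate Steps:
X(J, a) = -J/2 - a/4 (X(J, a) = -((J + a) + 1*J)/4 = -((J + a) + J)/4 = -(a + 2*J)/4 = -J/2 - a/4)
s(U) = 2*U*(5/2 + U) (s(U) = (U + U)*(U + (-1/2*0 - 1/4*(-10))) = (2*U)*(U + (0 + 5/2)) = (2*U)*(U + 5/2) = (2*U)*(5/2 + U) = 2*U*(5/2 + U))
s(G(13)) - 1*44428 = 13*(5 + 2*13) - 1*44428 = 13*(5 + 26) - 44428 = 13*31 - 44428 = 403 - 44428 = -44025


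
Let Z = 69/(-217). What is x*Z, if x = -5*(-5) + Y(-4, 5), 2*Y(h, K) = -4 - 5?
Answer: -2829/434 ≈ -6.5184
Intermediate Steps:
Y(h, K) = -9/2 (Y(h, K) = (-4 - 5)/2 = (½)*(-9) = -9/2)
Z = -69/217 (Z = 69*(-1/217) = -69/217 ≈ -0.31797)
x = 41/2 (x = -5*(-5) - 9/2 = 25 - 9/2 = 41/2 ≈ 20.500)
x*Z = (41/2)*(-69/217) = -2829/434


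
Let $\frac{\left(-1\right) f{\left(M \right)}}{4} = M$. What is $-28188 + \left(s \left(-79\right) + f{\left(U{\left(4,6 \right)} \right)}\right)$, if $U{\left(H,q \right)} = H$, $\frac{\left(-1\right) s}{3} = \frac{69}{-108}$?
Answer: $- \frac{340265}{12} \approx -28355.0$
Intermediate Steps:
$s = \frac{23}{12}$ ($s = - 3 \frac{69}{-108} = - 3 \cdot 69 \left(- \frac{1}{108}\right) = \left(-3\right) \left(- \frac{23}{36}\right) = \frac{23}{12} \approx 1.9167$)
$f{\left(M \right)} = - 4 M$
$-28188 + \left(s \left(-79\right) + f{\left(U{\left(4,6 \right)} \right)}\right) = -28188 + \left(\frac{23}{12} \left(-79\right) - 16\right) = -28188 - \frac{2009}{12} = - \frac{340265}{12}$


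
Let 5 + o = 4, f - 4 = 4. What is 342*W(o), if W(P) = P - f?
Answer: -3078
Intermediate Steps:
f = 8 (f = 4 + 4 = 8)
o = -1 (o = -5 + 4 = -1)
W(P) = -8 + P (W(P) = P - 1*8 = P - 8 = -8 + P)
342*W(o) = 342*(-8 - 1) = 342*(-9) = -3078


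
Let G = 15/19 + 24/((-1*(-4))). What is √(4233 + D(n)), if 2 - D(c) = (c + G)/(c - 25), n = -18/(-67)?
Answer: √4197927163670/31483 ≈ 65.079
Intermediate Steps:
G = 129/19 (G = 15*(1/19) + 24/4 = 15/19 + 24*(¼) = 15/19 + 6 = 129/19 ≈ 6.7895)
n = 18/67 (n = -18*(-1/67) = 18/67 ≈ 0.26866)
D(c) = 2 - (129/19 + c)/(-25 + c) (D(c) = 2 - (c + 129/19)/(c - 25) = 2 - (129/19 + c)/(-25 + c))
√(4233 + D(n)) = √(4233 + (-1079/19 + 18/67)/(-25 + 18/67)) = √(4233 - 71951/1273/(-1657/67)) = √(4233 - 67/1657*(-71951/1273)) = √(4233 + 71951/31483) = √(133339490/31483) = √4197927163670/31483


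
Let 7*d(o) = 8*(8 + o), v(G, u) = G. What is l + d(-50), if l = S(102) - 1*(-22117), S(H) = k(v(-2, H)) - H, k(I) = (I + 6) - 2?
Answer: 21969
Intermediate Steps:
k(I) = 4 + I (k(I) = (6 + I) - 2 = 4 + I)
S(H) = 2 - H (S(H) = (4 - 2) - H = 2 - H)
d(o) = 64/7 + 8*o/7 (d(o) = (8*(8 + o))/7 = (64 + 8*o)/7 = 64/7 + 8*o/7)
l = 22017 (l = (2 - 1*102) - 1*(-22117) = (2 - 102) + 22117 = -100 + 22117 = 22017)
l + d(-50) = 22017 + (64/7 + (8/7)*(-50)) = 22017 + (64/7 - 400/7) = 22017 - 48 = 21969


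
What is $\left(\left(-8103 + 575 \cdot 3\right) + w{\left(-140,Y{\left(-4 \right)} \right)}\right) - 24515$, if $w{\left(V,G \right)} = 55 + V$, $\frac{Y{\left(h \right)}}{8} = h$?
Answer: $-30978$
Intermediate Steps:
$Y{\left(h \right)} = 8 h$
$\left(\left(-8103 + 575 \cdot 3\right) + w{\left(-140,Y{\left(-4 \right)} \right)}\right) - 24515 = \left(\left(-8103 + 575 \cdot 3\right) + \left(55 - 140\right)\right) - 24515 = \left(\left(-8103 + 1725\right) - 85\right) - 24515 = \left(-6378 - 85\right) - 24515 = -6463 - 24515 = -30978$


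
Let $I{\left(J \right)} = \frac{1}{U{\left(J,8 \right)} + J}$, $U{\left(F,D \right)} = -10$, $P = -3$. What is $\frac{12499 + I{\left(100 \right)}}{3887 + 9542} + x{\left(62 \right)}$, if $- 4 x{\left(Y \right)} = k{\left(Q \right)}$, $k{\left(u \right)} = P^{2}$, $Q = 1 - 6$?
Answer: $- \frac{3188923}{2417220} \approx -1.3193$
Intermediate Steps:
$Q = -5$ ($Q = 1 - 6 = -5$)
$I{\left(J \right)} = \frac{1}{-10 + J}$
$k{\left(u \right)} = 9$ ($k{\left(u \right)} = \left(-3\right)^{2} = 9$)
$x{\left(Y \right)} = - \frac{9}{4}$ ($x{\left(Y \right)} = \left(- \frac{1}{4}\right) 9 = - \frac{9}{4}$)
$\frac{12499 + I{\left(100 \right)}}{3887 + 9542} + x{\left(62 \right)} = \frac{12499 + \frac{1}{-10 + 100}}{3887 + 9542} - \frac{9}{4} = \frac{12499 + \frac{1}{90}}{13429} - \frac{9}{4} = \left(12499 + \frac{1}{90}\right) \frac{1}{13429} - \frac{9}{4} = \frac{1124911}{90} \cdot \frac{1}{13429} - \frac{9}{4} = \frac{1124911}{1208610} - \frac{9}{4} = - \frac{3188923}{2417220}$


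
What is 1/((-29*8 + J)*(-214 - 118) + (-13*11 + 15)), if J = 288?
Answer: -1/18720 ≈ -5.3419e-5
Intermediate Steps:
1/((-29*8 + J)*(-214 - 118) + (-13*11 + 15)) = 1/((-29*8 + 288)*(-214 - 118) + (-13*11 + 15)) = 1/((-232 + 288)*(-332) + (-143 + 15)) = 1/(56*(-332) - 128) = 1/(-18592 - 128) = 1/(-18720) = -1/18720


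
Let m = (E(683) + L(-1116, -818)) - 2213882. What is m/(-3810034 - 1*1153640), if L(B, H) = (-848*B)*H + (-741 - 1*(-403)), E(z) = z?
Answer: 776342561/4963674 ≈ 156.40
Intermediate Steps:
L(B, H) = -338 - 848*B*H (L(B, H) = -848*B*H + (-741 + 403) = -848*B*H - 338 = -338 - 848*B*H)
m = -776342561 (m = (683 + (-338 - 848*(-1116)*(-818))) - 2213882 = (683 + (-338 - 774129024)) - 2213882 = (683 - 774129362) - 2213882 = -774128679 - 2213882 = -776342561)
m/(-3810034 - 1*1153640) = -776342561/(-3810034 - 1*1153640) = -776342561/(-3810034 - 1153640) = -776342561/(-4963674) = -776342561*(-1/4963674) = 776342561/4963674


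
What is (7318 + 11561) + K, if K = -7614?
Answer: 11265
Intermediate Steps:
(7318 + 11561) + K = (7318 + 11561) - 7614 = 18879 - 7614 = 11265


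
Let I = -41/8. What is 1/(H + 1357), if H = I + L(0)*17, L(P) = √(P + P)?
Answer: 8/10815 ≈ 0.00073971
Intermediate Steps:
I = -41/8 (I = -41*⅛ = -41/8 ≈ -5.1250)
L(P) = √2*√P (L(P) = √(2*P) = √2*√P)
H = -41/8 (H = -41/8 + (√2*√0)*17 = -41/8 + (√2*0)*17 = -41/8 + 0*17 = -41/8 + 0 = -41/8 ≈ -5.1250)
1/(H + 1357) = 1/(-41/8 + 1357) = 1/(10815/8) = 8/10815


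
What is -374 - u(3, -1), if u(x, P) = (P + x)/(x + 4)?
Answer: -2620/7 ≈ -374.29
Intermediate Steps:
u(x, P) = (P + x)/(4 + x)
-374 - u(3, -1) = -374 - (-1 + 3)/(4 + 3) = -374 - 2/7 = -2620/7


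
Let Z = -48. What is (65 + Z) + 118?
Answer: 135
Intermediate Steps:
(65 + Z) + 118 = (65 - 48) + 118 = 17 + 118 = 135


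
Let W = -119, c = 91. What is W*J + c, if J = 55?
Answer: -6454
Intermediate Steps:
W*J + c = -119*55 + 91 = -6545 + 91 = -6454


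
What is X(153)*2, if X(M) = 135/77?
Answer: 270/77 ≈ 3.5065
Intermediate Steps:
X(M) = 135/77 (X(M) = 135*(1/77) = 135/77)
X(153)*2 = (135/77)*2 = 270/77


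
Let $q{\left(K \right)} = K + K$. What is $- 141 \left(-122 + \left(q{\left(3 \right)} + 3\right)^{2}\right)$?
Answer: $5781$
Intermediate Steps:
$q{\left(K \right)} = 2 K$
$- 141 \left(-122 + \left(q{\left(3 \right)} + 3\right)^{2}\right) = - 141 \left(-122 + \left(2 \cdot 3 + 3\right)^{2}\right) = - 141 \left(-122 + \left(6 + 3\right)^{2}\right) = - 141 \left(-122 + 9^{2}\right) = - 141 \left(-122 + 81\right) = \left(-141\right) \left(-41\right) = 5781$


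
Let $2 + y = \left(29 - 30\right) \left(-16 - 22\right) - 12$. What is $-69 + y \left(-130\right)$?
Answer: $-3189$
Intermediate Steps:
$y = 24$ ($y = -2 - \left(12 - \left(29 - 30\right) \left(-16 - 22\right)\right) = -2 - -26 = -2 + \left(38 - 12\right) = -2 + 26 = 24$)
$-69 + y \left(-130\right) = -69 + 24 \left(-130\right) = -69 - 3120 = -3189$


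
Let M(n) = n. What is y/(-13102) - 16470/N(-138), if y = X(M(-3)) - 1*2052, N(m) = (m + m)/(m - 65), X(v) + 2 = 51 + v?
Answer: -3650400347/301346 ≈ -12114.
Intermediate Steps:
X(v) = 49 + v (X(v) = -2 + (51 + v) = 49 + v)
N(m) = 2*m/(-65 + m) (N(m) = (2*m)/(-65 + m) = 2*m/(-65 + m))
y = -2006 (y = (49 - 3) - 1*2052 = 46 - 2052 = -2006)
y/(-13102) - 16470/N(-138) = -2006/(-13102) - 16470/(2*(-138)/(-65 - 138)) = -2006*(-1/13102) - 16470/(2*(-138)/(-203)) = 1003/6551 - 16470/(2*(-138)*(-1/203)) = 1003/6551 - 16470/276/203 = 1003/6551 - 16470*203/276 = 1003/6551 - 557235/46 = -3650400347/301346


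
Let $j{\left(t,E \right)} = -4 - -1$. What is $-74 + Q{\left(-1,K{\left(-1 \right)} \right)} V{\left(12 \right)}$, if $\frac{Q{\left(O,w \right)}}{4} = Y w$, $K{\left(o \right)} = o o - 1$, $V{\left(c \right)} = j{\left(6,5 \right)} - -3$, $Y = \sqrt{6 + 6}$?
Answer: $-74$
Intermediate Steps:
$j{\left(t,E \right)} = -3$ ($j{\left(t,E \right)} = -4 + 1 = -3$)
$Y = 2 \sqrt{3}$ ($Y = \sqrt{12} = 2 \sqrt{3} \approx 3.4641$)
$V{\left(c \right)} = 0$ ($V{\left(c \right)} = -3 - -3 = -3 + 3 = 0$)
$K{\left(o \right)} = -1 + o^{2}$ ($K{\left(o \right)} = o^{2} - 1 = -1 + o^{2}$)
$Q{\left(O,w \right)} = 8 w \sqrt{3}$ ($Q{\left(O,w \right)} = 4 \cdot 2 \sqrt{3} w = 4 \cdot 2 w \sqrt{3} = 8 w \sqrt{3}$)
$-74 + Q{\left(-1,K{\left(-1 \right)} \right)} V{\left(12 \right)} = -74 + 8 \left(-1 + \left(-1\right)^{2}\right) \sqrt{3} \cdot 0 = -74 + 8 \left(-1 + 1\right) \sqrt{3} \cdot 0 = -74 + 8 \cdot 0 \sqrt{3} \cdot 0 = -74 + 0 \cdot 0 = -74 + 0 = -74$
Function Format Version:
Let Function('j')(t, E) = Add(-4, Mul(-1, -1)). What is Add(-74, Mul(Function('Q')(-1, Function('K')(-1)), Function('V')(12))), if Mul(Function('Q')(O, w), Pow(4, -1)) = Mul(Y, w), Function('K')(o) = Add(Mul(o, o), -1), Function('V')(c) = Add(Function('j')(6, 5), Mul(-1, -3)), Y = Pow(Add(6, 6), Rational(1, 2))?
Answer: -74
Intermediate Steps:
Function('j')(t, E) = -3 (Function('j')(t, E) = Add(-4, 1) = -3)
Y = Mul(2, Pow(3, Rational(1, 2))) (Y = Pow(12, Rational(1, 2)) = Mul(2, Pow(3, Rational(1, 2))) ≈ 3.4641)
Function('V')(c) = 0 (Function('V')(c) = Add(-3, Mul(-1, -3)) = Add(-3, 3) = 0)
Function('K')(o) = Add(-1, Pow(o, 2)) (Function('K')(o) = Add(Pow(o, 2), -1) = Add(-1, Pow(o, 2)))
Function('Q')(O, w) = Mul(8, w, Pow(3, Rational(1, 2))) (Function('Q')(O, w) = Mul(4, Mul(Mul(2, Pow(3, Rational(1, 2))), w)) = Mul(4, Mul(2, w, Pow(3, Rational(1, 2)))) = Mul(8, w, Pow(3, Rational(1, 2))))
Add(-74, Mul(Function('Q')(-1, Function('K')(-1)), Function('V')(12))) = Add(-74, Mul(Mul(8, Add(-1, Pow(-1, 2)), Pow(3, Rational(1, 2))), 0)) = Add(-74, Mul(Mul(8, Add(-1, 1), Pow(3, Rational(1, 2))), 0)) = Add(-74, Mul(Mul(8, 0, Pow(3, Rational(1, 2))), 0)) = Add(-74, Mul(0, 0)) = Add(-74, 0) = -74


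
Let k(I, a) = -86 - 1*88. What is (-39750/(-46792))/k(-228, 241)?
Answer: -6625/1356968 ≈ -0.0048822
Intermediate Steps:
k(I, a) = -174 (k(I, a) = -86 - 88 = -174)
(-39750/(-46792))/k(-228, 241) = -39750/(-46792)/(-174) = -39750*(-1/46792)*(-1/174) = (19875/23396)*(-1/174) = -6625/1356968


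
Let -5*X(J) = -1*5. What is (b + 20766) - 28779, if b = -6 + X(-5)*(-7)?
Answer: -8026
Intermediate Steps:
X(J) = 1 (X(J) = -(-1)*5/5 = -⅕*(-5) = 1)
b = -13 (b = -6 + 1*(-7) = -6 - 7 = -13)
(b + 20766) - 28779 = (-13 + 20766) - 28779 = 20753 - 28779 = -8026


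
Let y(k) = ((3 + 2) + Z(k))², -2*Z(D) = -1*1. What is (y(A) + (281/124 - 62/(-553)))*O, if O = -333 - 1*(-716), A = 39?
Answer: 214229518/17143 ≈ 12497.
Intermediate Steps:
Z(D) = ½ (Z(D) = -(-1)/2 = -½*(-1) = ½)
O = 383 (O = -333 + 716 = 383)
y(k) = 121/4 (y(k) = ((3 + 2) + ½)² = (5 + ½)² = (11/2)² = 121/4)
(y(A) + (281/124 - 62/(-553)))*O = (121/4 + (281/124 - 62/(-553)))*383 = (121/4 + (281*(1/124) - 62*(-1/553)))*383 = (121/4 + (281/124 + 62/553))*383 = (121/4 + 163081/68572)*383 = (559346/17143)*383 = 214229518/17143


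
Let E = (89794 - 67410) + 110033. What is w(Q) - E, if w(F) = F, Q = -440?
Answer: -132857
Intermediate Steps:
E = 132417 (E = 22384 + 110033 = 132417)
w(Q) - E = -440 - 1*132417 = -440 - 132417 = -132857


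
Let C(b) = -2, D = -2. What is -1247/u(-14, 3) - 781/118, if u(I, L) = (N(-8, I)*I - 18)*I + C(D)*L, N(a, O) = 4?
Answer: -237894/30385 ≈ -7.8293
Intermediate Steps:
u(I, L) = -2*L + I*(-18 + 4*I) (u(I, L) = (4*I - 18)*I - 2*L = (-18 + 4*I)*I - 2*L = I*(-18 + 4*I) - 2*L = -2*L + I*(-18 + 4*I))
-1247/u(-14, 3) - 781/118 = -1247/(-18*(-14) - 2*3 + 4*(-14)**2) - 781/118 = -1247/(252 - 6 + 4*196) - 781*1/118 = -1247/(252 - 6 + 784) - 781/118 = -1247/1030 - 781/118 = -237894/30385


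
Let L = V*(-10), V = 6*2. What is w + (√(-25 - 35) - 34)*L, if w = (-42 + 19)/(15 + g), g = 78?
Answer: 379417/93 - 240*I*√15 ≈ 4079.8 - 929.52*I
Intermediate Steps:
V = 12
w = -23/93 (w = (-42 + 19)/(15 + 78) = -23/93 ≈ -0.24731)
L = -120 (L = 12*(-10) = -120)
w + (√(-25 - 35) - 34)*L = -23/93 + (√(-25 - 35) - 34)*(-120) = -23/93 + (√(-60) - 34)*(-120) = -23/93 + (2*I*√15 - 34)*(-120) = -23/93 + (-34 + 2*I*√15)*(-120) = -23/93 + (4080 - 240*I*√15) = 379417/93 - 240*I*√15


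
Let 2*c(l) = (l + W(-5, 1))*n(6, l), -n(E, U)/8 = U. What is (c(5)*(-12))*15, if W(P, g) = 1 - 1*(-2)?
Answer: 28800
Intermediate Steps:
n(E, U) = -8*U
W(P, g) = 3 (W(P, g) = 1 + 2 = 3)
c(l) = -4*l*(3 + l) (c(l) = ((l + 3)*(-8*l))/2 = ((3 + l)*(-8*l))/2 = (-8*l*(3 + l))/2 = -4*l*(3 + l))
(c(5)*(-12))*15 = (-4*5*(3 + 5)*(-12))*15 = (-4*5*8*(-12))*15 = -160*(-12)*15 = 1920*15 = 28800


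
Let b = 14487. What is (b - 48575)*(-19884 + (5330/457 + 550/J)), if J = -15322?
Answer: 2371662633111944/3501077 ≈ 6.7741e+8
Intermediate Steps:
(b - 48575)*(-19884 + (5330/457 + 550/J)) = (14487 - 48575)*(-19884 + (5330/457 + 550/(-15322))) = -34088*(-19884 + (5330*(1/457) + 550*(-1/15322))) = -34088*(-19884 + (5330/457 - 275/7661)) = -34088*(-19884 + 40707455/3501077) = -34088*(-69574707613/3501077) = 2371662633111944/3501077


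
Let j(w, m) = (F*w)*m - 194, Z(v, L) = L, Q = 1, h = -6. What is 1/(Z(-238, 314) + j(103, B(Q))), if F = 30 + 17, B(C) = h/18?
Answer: -3/4481 ≈ -0.00066949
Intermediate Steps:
B(C) = -1/3 (B(C) = -6/18 = -6*1/18 = -1/3)
F = 47
j(w, m) = -194 + 47*m*w (j(w, m) = (47*w)*m - 194 = 47*m*w - 194 = -194 + 47*m*w)
1/(Z(-238, 314) + j(103, B(Q))) = 1/(314 + (-194 + 47*(-1/3)*103)) = 1/(314 + (-194 - 4841/3)) = 1/(314 - 5423/3) = 1/(-4481/3) = -3/4481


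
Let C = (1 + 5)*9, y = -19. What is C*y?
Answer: -1026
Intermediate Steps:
C = 54 (C = 6*9 = 54)
C*y = 54*(-19) = -1026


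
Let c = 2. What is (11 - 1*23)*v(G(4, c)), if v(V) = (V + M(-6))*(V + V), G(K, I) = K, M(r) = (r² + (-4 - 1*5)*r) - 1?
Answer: -8928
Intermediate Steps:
M(r) = -1 + r² - 9*r (M(r) = (r² + (-4 - 5)*r) - 1 = (r² - 9*r) - 1 = -1 + r² - 9*r)
v(V) = 2*V*(89 + V) (v(V) = (V + (-1 + (-6)² - 9*(-6)))*(V + V) = (V + (-1 + 36 + 54))*(2*V) = (V + 89)*(2*V) = (89 + V)*(2*V) = 2*V*(89 + V))
(11 - 1*23)*v(G(4, c)) = (11 - 1*23)*(2*4*(89 + 4)) = (11 - 23)*(2*4*93) = -12*744 = -8928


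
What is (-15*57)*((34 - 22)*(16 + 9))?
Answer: -256500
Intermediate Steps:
(-15*57)*((34 - 22)*(16 + 9)) = -10260*25 = -855*300 = -256500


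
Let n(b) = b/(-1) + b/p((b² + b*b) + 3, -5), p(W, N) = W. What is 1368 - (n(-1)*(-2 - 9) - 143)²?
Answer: -541881/25 ≈ -21675.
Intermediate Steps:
n(b) = -b + b/(3 + 2*b²) (n(b) = b/(-1) + b/((b² + b*b) + 3) = b*(-1) + b/((b² + b²) + 3) = -b + b/(2*b² + 3) = -b + b/(3 + 2*b²))
1368 - (n(-1)*(-2 - 9) - 143)² = 1368 - ((-1*(-1) - 1/(3 + 2*(-1)²))*(-2 - 9) - 143)² = 1368 - ((1 - 1/(3 + 2*1))*(-11) - 143)² = 1368 - ((1 - 1/(3 + 2))*(-11) - 143)² = 1368 - ((1 - 1/5)*(-11) - 143)² = 1368 - ((1 - 1*⅕)*(-11) - 143)² = 1368 - ((1 - ⅕)*(-11) - 143)² = 1368 - ((⅘)*(-11) - 143)² = 1368 - (-44/5 - 143)² = 1368 - (-759/5)² = 1368 - 1*576081/25 = 1368 - 576081/25 = -541881/25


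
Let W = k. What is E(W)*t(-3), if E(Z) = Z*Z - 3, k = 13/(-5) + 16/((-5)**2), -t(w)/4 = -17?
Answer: 35768/625 ≈ 57.229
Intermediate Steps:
t(w) = 68 (t(w) = -4*(-17) = 68)
k = -49/25 (k = 13*(-1/5) + 16/25 = -13/5 + 16*(1/25) = -13/5 + 16/25 = -49/25 ≈ -1.9600)
W = -49/25 ≈ -1.9600
E(Z) = -3 + Z**2 (E(Z) = Z**2 - 3 = -3 + Z**2)
E(W)*t(-3) = (-3 + (-49/25)**2)*68 = (-3 + 2401/625)*68 = (526/625)*68 = 35768/625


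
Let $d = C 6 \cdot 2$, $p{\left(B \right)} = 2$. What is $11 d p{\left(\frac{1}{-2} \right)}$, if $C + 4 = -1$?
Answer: $-1320$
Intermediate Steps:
$C = -5$ ($C = -4 - 1 = -5$)
$d = -60$ ($d = \left(-5\right) 6 \cdot 2 = \left(-30\right) 2 = -60$)
$11 d p{\left(\frac{1}{-2} \right)} = 11 \left(-60\right) 2 = \left(-660\right) 2 = -1320$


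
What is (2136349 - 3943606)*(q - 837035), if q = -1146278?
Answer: 3584356302441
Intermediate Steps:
(2136349 - 3943606)*(q - 837035) = (2136349 - 3943606)*(-1146278 - 837035) = -1807257*(-1983313) = 3584356302441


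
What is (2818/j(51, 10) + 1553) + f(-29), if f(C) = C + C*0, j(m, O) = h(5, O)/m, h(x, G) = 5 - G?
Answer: -136098/5 ≈ -27220.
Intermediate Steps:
j(m, O) = (5 - O)/m
f(C) = C (f(C) = C + 0 = C)
(2818/j(51, 10) + 1553) + f(-29) = (2818/(((5 - 1*10)/51)) + 1553) - 29 = (2818/(((5 - 10)/51)) + 1553) - 29 = (2818/(((1/51)*(-5))) + 1553) - 29 = (2818/(-5/51) + 1553) - 29 = (2818*(-51/5) + 1553) - 29 = (-143718/5 + 1553) - 29 = -135953/5 - 29 = -136098/5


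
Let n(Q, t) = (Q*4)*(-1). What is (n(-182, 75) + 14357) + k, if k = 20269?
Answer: 35354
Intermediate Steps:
n(Q, t) = -4*Q (n(Q, t) = (4*Q)*(-1) = -4*Q)
(n(-182, 75) + 14357) + k = (-4*(-182) + 14357) + 20269 = (728 + 14357) + 20269 = 15085 + 20269 = 35354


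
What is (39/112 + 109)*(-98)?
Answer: -85729/8 ≈ -10716.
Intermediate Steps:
(39/112 + 109)*(-98) = (12247/112)*(-98) = -85729/8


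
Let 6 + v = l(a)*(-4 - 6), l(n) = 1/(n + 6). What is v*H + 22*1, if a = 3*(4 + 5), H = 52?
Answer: -10090/33 ≈ -305.76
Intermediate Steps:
a = 27 (a = 3*9 = 27)
l(n) = 1/(6 + n)
v = -208/33 (v = -6 + (-4 - 6)/(6 + 27) = -6 - 10/33 = -208/33 ≈ -6.3030)
v*H + 22*1 = -208/33*52 + 22*1 = -10816/33 + 22 = -10090/33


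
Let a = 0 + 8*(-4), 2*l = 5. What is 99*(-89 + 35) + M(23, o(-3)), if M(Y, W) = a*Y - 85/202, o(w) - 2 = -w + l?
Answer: -1228649/202 ≈ -6082.4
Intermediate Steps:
l = 5/2 (l = (1/2)*5 = 5/2 ≈ 2.5000)
o(w) = 9/2 - w (o(w) = 2 + (-w + 5/2) = 2 + (5/2 - w) = 9/2 - w)
a = -32 (a = 0 - 32 = -32)
M(Y, W) = -85/202 - 32*Y (M(Y, W) = -32*Y - 85/202 = -85/202 - 32*Y)
99*(-89 + 35) + M(23, o(-3)) = 99*(-89 + 35) + (-85/202 - 32*23) = 99*(-54) + (-85/202 - 736) = -5346 - 148757/202 = -1228649/202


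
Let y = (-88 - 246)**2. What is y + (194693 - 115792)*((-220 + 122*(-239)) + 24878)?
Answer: -354942944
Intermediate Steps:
y = 111556 (y = (-334)**2 = 111556)
y + (194693 - 115792)*((-220 + 122*(-239)) + 24878) = 111556 + (194693 - 115792)*((-220 + 122*(-239)) + 24878) = 111556 + 78901*((-220 - 29158) + 24878) = 111556 + 78901*(-29378 + 24878) = 111556 + 78901*(-4500) = 111556 - 355054500 = -354942944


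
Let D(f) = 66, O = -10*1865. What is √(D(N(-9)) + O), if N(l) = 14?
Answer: 2*I*√4646 ≈ 136.32*I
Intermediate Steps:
O = -18650
√(D(N(-9)) + O) = √(66 - 18650) = √(-18584) = 2*I*√4646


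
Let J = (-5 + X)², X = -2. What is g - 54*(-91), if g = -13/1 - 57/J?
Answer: 240092/49 ≈ 4899.8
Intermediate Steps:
J = 49 (J = (-5 - 2)² = (-7)² = 49)
g = -694/49 (g = -13/1 - 57/49 = -13*1 - 57*1/49 = -13 - 57/49 = -694/49 ≈ -14.163)
g - 54*(-91) = -694/49 - 54*(-91) = -694/49 + 4914 = 240092/49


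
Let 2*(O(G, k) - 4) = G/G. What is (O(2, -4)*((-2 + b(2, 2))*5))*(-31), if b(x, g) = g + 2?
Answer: -1395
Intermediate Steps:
b(x, g) = 2 + g
O(G, k) = 9/2 (O(G, k) = 4 + (G/G)/2 = 4 + (½)*1 = 4 + ½ = 9/2)
(O(2, -4)*((-2 + b(2, 2))*5))*(-31) = (9*((-2 + (2 + 2))*5)/2)*(-31) = (9*((-2 + 4)*5)/2)*(-31) = (9*(2*5)/2)*(-31) = ((9/2)*10)*(-31) = 45*(-31) = -1395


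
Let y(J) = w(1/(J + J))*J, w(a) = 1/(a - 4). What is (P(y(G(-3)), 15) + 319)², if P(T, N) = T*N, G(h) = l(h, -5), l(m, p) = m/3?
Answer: 935089/9 ≈ 1.0390e+5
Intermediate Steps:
l(m, p) = m/3 (l(m, p) = m*(⅓) = m/3)
w(a) = 1/(-4 + a)
G(h) = h/3
y(J) = J/(-4 + 1/(2*J)) (y(J) = J/(-4 + 1/(J + J)) = J/(-4 + 1/(2*J)))
P(T, N) = N*T
(P(y(G(-3)), 15) + 319)² = (15*(-2*((⅓)*(-3))²/(-1 + 8*((⅓)*(-3)))) + 319)² = (15*(-2*(-1)²/(-1 + 8*(-1))) + 319)² = (15*(-2*1/(-1 - 8)) + 319)² = (15*(-2*1/(-9)) + 319)² = (15*(-2*1*(-⅑)) + 319)² = (15*(2/9) + 319)² = (10/3 + 319)² = (967/3)² = 935089/9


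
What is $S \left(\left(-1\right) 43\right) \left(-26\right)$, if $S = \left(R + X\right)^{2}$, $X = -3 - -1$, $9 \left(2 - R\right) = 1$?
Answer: $\frac{1118}{81} \approx 13.802$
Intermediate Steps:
$R = \frac{17}{9}$ ($R = 2 - \frac{1}{9} = \frac{17}{9} \approx 1.8889$)
$X = -2$ ($X = -3 + 1 = -2$)
$S = \frac{1}{81}$ ($S = \left(\frac{17}{9} - 2\right)^{2} = \left(- \frac{1}{9}\right)^{2} = \frac{1}{81} \approx 0.012346$)
$S \left(\left(-1\right) 43\right) \left(-26\right) = \frac{\left(-1\right) 43}{81} \left(-26\right) = \frac{1}{81} \left(-43\right) \left(-26\right) = \left(- \frac{43}{81}\right) \left(-26\right) = \frac{1118}{81}$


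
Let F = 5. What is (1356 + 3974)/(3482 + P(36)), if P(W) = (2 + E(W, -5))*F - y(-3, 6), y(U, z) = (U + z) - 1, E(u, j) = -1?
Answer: 26/17 ≈ 1.5294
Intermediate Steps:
y(U, z) = -1 + U + z
P(W) = 3 (P(W) = (2 - 1)*5 - (-1 - 3 + 6) = 1*5 - 1*2 = 5 - 2 = 3)
(1356 + 3974)/(3482 + P(36)) = (1356 + 3974)/(3482 + 3) = 5330/3485 = 5330*(1/3485) = 26/17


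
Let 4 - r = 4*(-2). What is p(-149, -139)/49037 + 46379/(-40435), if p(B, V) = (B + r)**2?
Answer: -1515362508/1982811095 ≈ -0.76425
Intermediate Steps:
r = 12 (r = 4 - 4*(-2) = 4 - 1*(-8) = 4 + 8 = 12)
p(B, V) = (12 + B)**2 (p(B, V) = (B + 12)**2 = (12 + B)**2)
p(-149, -139)/49037 + 46379/(-40435) = (12 - 149)**2/49037 + 46379/(-40435) = (-137)**2*(1/49037) + 46379*(-1/40435) = 18769*(1/49037) - 46379/40435 = 18769/49037 - 46379/40435 = -1515362508/1982811095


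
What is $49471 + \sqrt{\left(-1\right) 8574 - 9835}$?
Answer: $49471 + i \sqrt{18409} \approx 49471.0 + 135.68 i$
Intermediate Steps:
$49471 + \sqrt{\left(-1\right) 8574 - 9835} = 49471 + \sqrt{-8574 - 9835} = 49471 + \sqrt{-18409} = 49471 + i \sqrt{18409}$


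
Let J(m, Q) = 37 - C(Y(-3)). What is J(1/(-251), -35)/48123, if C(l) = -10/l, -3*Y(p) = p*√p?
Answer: 37/48123 - 10*I*√3/144369 ≈ 0.00076886 - 0.00011997*I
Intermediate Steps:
Y(p) = -p^(3/2)/3 (Y(p) = -p*√p/3 = -p^(3/2)/3)
J(m, Q) = 37 - 10*I*√3/3 (J(m, Q) = 37 - (-10)/((-(-1)*I*√3)) = 37 - (-10)/(I*√3) = 37 - (-10)*(-I*√3/3) = 37 - 10*I*√3/3)
J(1/(-251), -35)/48123 = (37 - 10*I*√3/3)/48123 = (37 - 10*I*√3/3)*(1/48123) = 37/48123 - 10*I*√3/144369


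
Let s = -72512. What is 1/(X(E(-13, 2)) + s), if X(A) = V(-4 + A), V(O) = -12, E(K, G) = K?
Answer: -1/72524 ≈ -1.3789e-5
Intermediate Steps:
X(A) = -12
1/(X(E(-13, 2)) + s) = 1/(-12 - 72512) = 1/(-72524) = -1/72524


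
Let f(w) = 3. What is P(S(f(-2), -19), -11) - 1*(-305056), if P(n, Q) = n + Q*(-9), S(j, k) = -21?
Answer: 305134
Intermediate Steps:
P(n, Q) = n - 9*Q
P(S(f(-2), -19), -11) - 1*(-305056) = (-21 - 9*(-11)) - 1*(-305056) = (-21 + 99) + 305056 = 78 + 305056 = 305134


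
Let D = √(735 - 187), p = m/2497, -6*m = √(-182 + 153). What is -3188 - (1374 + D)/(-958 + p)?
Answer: -656437660759462612/206001604795565 + 430065980784*√137/206001604795565 - 20585268*I*√29/206001604795565 - 29964*I*√3973/206001604795565 ≈ -3186.5 - 5.473e-7*I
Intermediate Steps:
m = -I*√29/6 (m = -√(-182 + 153)/6 = -I*√29/6 ≈ -0.89753*I)
p = -I*√29/14982 (p = -I*√29/6/2497 = -I*√29/6*(1/2497) = -I*√29/14982 ≈ -0.00035944*I)
D = 2*√137 (D = √548 = 2*√137 ≈ 23.409)
-3188 - (1374 + D)/(-958 + p) = -3188 - (1374 + 2*√137)/(-958 - I*√29/14982)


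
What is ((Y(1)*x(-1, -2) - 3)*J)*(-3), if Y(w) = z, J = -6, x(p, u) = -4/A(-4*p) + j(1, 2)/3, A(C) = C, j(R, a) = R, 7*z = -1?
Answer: -366/7 ≈ -52.286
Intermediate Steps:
z = -⅐ (z = (⅐)*(-1) = -⅐ ≈ -0.14286)
x(p, u) = ⅓ + 1/p (x(p, u) = -4*(-1/(4*p)) + 1/3 = -(-1)/p + 1*(⅓) = 1/p + ⅓ = ⅓ + 1/p)
Y(w) = -⅐
((Y(1)*x(-1, -2) - 3)*J)*(-3) = ((-(3 - 1)/(21*(-1)) - 3)*(-6))*(-3) = ((-(-1)*2/21 - 3)*(-6))*(-3) = ((-⅐*(-⅔) - 3)*(-6))*(-3) = ((2/21 - 3)*(-6))*(-3) = -61/21*(-6)*(-3) = (122/7)*(-3) = -366/7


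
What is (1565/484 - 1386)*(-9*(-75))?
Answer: -451749825/484 ≈ -9.3337e+5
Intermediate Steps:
(1565/484 - 1386)*(-9*(-75)) = (1565*(1/484) - 1386)*675 = (1565/484 - 1386)*675 = -669259/484*675 = -451749825/484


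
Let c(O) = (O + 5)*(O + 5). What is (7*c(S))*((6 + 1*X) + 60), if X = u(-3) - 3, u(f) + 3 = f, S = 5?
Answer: 39900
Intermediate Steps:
u(f) = -3 + f
c(O) = (5 + O)² (c(O) = (5 + O)*(5 + O) = (5 + O)²)
X = -9 (X = (-3 - 3) - 3 = -6 - 3 = -9)
(7*c(S))*((6 + 1*X) + 60) = (7*(5 + 5)²)*((6 + 1*(-9)) + 60) = (7*10²)*((6 - 9) + 60) = (7*100)*(-3 + 60) = 700*57 = 39900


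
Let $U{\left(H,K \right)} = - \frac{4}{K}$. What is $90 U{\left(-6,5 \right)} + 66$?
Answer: $-6$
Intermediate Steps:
$90 U{\left(-6,5 \right)} + 66 = 90 \left(- \frac{4}{5}\right) + 66 = -72 + 66 = -6$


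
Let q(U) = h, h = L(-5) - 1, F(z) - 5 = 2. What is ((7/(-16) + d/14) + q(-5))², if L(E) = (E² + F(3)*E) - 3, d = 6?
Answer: 2461761/12544 ≈ 196.25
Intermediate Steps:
F(z) = 7 (F(z) = 5 + 2 = 7)
L(E) = -3 + E² + 7*E (L(E) = (E² + 7*E) - 3 = -3 + E² + 7*E)
h = -14 (h = (-3 + (-5)² + 7*(-5)) - 1 = (-3 + 25 - 35) - 1 = -13 - 1 = -14)
q(U) = -14
((7/(-16) + d/14) + q(-5))² = ((7/(-16) + 6/14) - 14)² = ((7*(-1/16) + 6*(1/14)) - 14)² = ((-7/16 + 3/7) - 14)² = (-1/112 - 14)² = (-1569/112)² = 2461761/12544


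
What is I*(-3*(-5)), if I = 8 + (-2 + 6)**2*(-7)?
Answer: -1560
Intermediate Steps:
I = -104 (I = 8 + 4**2*(-7) = 8 + 16*(-7) = 8 - 112 = -104)
I*(-3*(-5)) = -(-312)*(-5) = -104*15 = -1560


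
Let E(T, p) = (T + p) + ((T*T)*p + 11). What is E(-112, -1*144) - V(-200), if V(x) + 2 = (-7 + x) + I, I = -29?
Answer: -1806343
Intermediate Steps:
V(x) = -38 + x (V(x) = -2 + ((-7 + x) - 29) = -2 + (-36 + x) = -38 + x)
E(T, p) = 11 + T + p + p*T**2 (E(T, p) = (T + p) + (T**2*p + 11) = (T + p) + (p*T**2 + 11) = (T + p) + (11 + p*T**2) = 11 + T + p + p*T**2)
E(-112, -1*144) - V(-200) = (11 - 112 - 1*144 - 1*144*(-112)**2) - (-38 - 200) = (11 - 112 - 144 - 144*12544) - 1*(-238) = (11 - 112 - 144 - 1806336) + 238 = -1806581 + 238 = -1806343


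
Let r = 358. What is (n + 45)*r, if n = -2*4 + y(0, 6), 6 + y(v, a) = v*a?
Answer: 11098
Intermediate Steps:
y(v, a) = -6 + a*v (y(v, a) = -6 + v*a = -6 + a*v)
n = -14 (n = -2*4 + (-6 + 6*0) = -8 + (-6 + 0) = -8 - 6 = -14)
(n + 45)*r = (-14 + 45)*358 = 31*358 = 11098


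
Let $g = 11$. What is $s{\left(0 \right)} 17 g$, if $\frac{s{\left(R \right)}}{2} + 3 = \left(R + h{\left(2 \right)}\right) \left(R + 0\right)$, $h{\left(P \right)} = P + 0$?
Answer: $-1122$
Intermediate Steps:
$h{\left(P \right)} = P$
$s{\left(R \right)} = -6 + 2 R \left(2 + R\right)$ ($s{\left(R \right)} = -6 + 2 \left(R + 2\right) \left(R + 0\right) = -6 + 2 \left(2 + R\right) R = -6 + 2 R \left(2 + R\right)$)
$s{\left(0 \right)} 17 g = \left(-6 + 2 \cdot 0^{2} + 4 \cdot 0\right) 17 \cdot 11 = \left(-6 + 2 \cdot 0 + 0\right) 17 \cdot 11 = \left(-6 + 0 + 0\right) 17 \cdot 11 = \left(-6\right) 17 \cdot 11 = \left(-102\right) 11 = -1122$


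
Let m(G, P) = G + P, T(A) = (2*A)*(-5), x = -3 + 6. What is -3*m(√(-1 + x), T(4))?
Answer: 120 - 3*√2 ≈ 115.76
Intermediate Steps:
x = 3
T(A) = -10*A
-3*m(√(-1 + x), T(4)) = -3*(√(-1 + 3) - 10*4) = -3*(√2 - 40) = -3*(-40 + √2) = 120 - 3*√2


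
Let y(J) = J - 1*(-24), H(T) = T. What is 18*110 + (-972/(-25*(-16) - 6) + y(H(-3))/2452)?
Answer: 955239585/483044 ≈ 1977.5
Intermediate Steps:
y(J) = 24 + J (y(J) = J + 24 = 24 + J)
18*110 + (-972/(-25*(-16) - 6) + y(H(-3))/2452) = 18*110 + (-972/(-25*(-16) - 6) + (24 - 3)/2452) = 1980 + (-972/(400 - 6) + 21*(1/2452)) = 1980 + (-972/394 + 21/2452) = 1980 + (-972*1/394 + 21/2452) = 1980 + (-486/197 + 21/2452) = 1980 - 1187535/483044 = 955239585/483044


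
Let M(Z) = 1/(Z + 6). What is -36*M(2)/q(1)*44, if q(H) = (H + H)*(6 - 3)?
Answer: -33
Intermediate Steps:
M(Z) = 1/(6 + Z)
q(H) = 6*H (q(H) = (2*H)*3 = 6*H)
-36*M(2)/q(1)*44 = -36/((6 + 2)*(6*1))*44 = -36/(8*6)*44 = -9/(2*6)*44 = -36*1/48*44 = -¾*44 = -33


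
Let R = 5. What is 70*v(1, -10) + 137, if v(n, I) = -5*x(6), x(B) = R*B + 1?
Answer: -10713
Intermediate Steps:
x(B) = 1 + 5*B (x(B) = 5*B + 1 = 1 + 5*B)
v(n, I) = -155 (v(n, I) = -5*(1 + 5*6) = -5*(1 + 30) = -5*31 = -155)
70*v(1, -10) + 137 = 70*(-155) + 137 = -10850 + 137 = -10713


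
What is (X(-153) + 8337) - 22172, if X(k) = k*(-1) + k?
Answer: -13835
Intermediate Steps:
X(k) = 0 (X(k) = -k + k = 0)
(X(-153) + 8337) - 22172 = (0 + 8337) - 22172 = 8337 - 22172 = -13835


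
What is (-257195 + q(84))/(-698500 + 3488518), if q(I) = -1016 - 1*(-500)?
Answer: -257711/2790018 ≈ -0.092369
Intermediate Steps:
q(I) = -516 (q(I) = -1016 + 500 = -516)
(-257195 + q(84))/(-698500 + 3488518) = (-257195 - 516)/(-698500 + 3488518) = -257711/2790018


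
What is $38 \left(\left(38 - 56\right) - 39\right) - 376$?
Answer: $-2542$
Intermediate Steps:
$38 \left(\left(38 - 56\right) - 39\right) - 376 = 38 \left(-18 - 39\right) - 376 = 38 \left(-57\right) - 376 = -2166 - 376 = -2542$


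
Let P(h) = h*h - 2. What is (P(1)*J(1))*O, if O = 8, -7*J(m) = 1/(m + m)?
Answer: 4/7 ≈ 0.57143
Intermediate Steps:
J(m) = -1/(14*m) (J(m) = -1/(7*(m + m)) = -1/(2*m)/7 = -1/(14*m))
P(h) = -2 + h**2 (P(h) = h**2 - 2 = -2 + h**2)
(P(1)*J(1))*O = ((-2 + 1**2)*(-1/14/1))*8 = ((-2 + 1)*(-1/14*1))*8 = -1*(-1/14)*8 = (1/14)*8 = 4/7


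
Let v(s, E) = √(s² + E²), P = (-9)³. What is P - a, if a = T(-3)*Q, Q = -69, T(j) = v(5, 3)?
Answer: -729 + 69*√34 ≈ -326.66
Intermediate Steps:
P = -729
v(s, E) = √(E² + s²)
T(j) = √34 (T(j) = √(3² + 5²) = √(9 + 25) = √34)
a = -69*√34 (a = √34*(-69) = -69*√34 ≈ -402.34)
P - a = -729 - (-69)*√34 = -729 + 69*√34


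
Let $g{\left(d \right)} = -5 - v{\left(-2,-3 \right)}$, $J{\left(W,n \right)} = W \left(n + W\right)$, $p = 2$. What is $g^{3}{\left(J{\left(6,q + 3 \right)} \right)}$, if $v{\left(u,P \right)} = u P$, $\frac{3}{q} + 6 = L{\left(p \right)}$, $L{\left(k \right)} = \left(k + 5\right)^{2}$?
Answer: $-1331$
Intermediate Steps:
$L{\left(k \right)} = \left(5 + k\right)^{2}$
$q = \frac{3}{43}$ ($q = \frac{3}{-6 + \left(5 + 2\right)^{2}} = \frac{3}{-6 + 7^{2}} = \frac{3}{-6 + 49} = \frac{3}{43} \approx 0.069767$)
$J{\left(W,n \right)} = W \left(W + n\right)$
$v{\left(u,P \right)} = P u$
$g{\left(d \right)} = -11$ ($g{\left(d \right)} = -5 - \left(-3\right) \left(-2\right) = -5 - 6 = -11$)
$g^{3}{\left(J{\left(6,q + 3 \right)} \right)} = \left(-11\right)^{3} = -1331$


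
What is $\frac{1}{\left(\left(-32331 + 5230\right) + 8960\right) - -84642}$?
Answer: $\frac{1}{66501} \approx 1.5037 \cdot 10^{-5}$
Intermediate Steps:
$\frac{1}{\left(\left(-32331 + 5230\right) + 8960\right) - -84642} = \frac{1}{\left(-27101 + 8960\right) + 84642} = \frac{1}{-18141 + 84642} = \frac{1}{66501}$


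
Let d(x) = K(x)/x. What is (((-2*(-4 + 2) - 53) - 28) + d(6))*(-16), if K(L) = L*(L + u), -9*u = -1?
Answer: 10208/9 ≈ 1134.2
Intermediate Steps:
u = ⅑ (u = -⅑*(-1) = ⅑ ≈ 0.11111)
K(L) = L*(⅑ + L) (K(L) = L*(L + ⅑) = L*(⅑ + L))
d(x) = ⅑ + x (d(x) = (x*(⅑ + x))/x = ⅑ + x)
(((-2*(-4 + 2) - 53) - 28) + d(6))*(-16) = (((-2*(-4 + 2) - 53) - 28) + (⅑ + 6))*(-16) = (((-2*(-2) - 53) - 28) + 55/9)*(-16) = (((4 - 53) - 28) + 55/9)*(-16) = ((-49 - 28) + 55/9)*(-16) = (-77 + 55/9)*(-16) = -638/9*(-16) = 10208/9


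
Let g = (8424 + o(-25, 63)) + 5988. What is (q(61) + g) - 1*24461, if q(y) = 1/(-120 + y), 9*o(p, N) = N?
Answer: -592479/59 ≈ -10042.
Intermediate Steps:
o(p, N) = N/9
g = 14419 (g = (8424 + (⅑)*63) + 5988 = (8424 + 7) + 5988 = 8431 + 5988 = 14419)
(q(61) + g) - 1*24461 = (1/(-120 + 61) + 14419) - 1*24461 = (1/(-59) + 14419) - 24461 = (-1/59 + 14419) - 24461 = 850720/59 - 24461 = -592479/59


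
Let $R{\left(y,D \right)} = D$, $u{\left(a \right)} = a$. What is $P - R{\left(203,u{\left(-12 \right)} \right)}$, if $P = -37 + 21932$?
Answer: $21907$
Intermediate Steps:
$P = 21895$
$P - R{\left(203,u{\left(-12 \right)} \right)} = 21895 - -12 = 21895 + 12 = 21907$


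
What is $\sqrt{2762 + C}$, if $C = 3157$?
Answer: $\sqrt{5919} \approx 76.935$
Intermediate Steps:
$\sqrt{2762 + C} = \sqrt{2762 + 3157} = \sqrt{5919}$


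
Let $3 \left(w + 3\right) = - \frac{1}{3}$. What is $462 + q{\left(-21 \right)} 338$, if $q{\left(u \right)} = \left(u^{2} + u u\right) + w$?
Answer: $\frac{2677738}{9} \approx 2.9753 \cdot 10^{5}$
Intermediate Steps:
$w = - \frac{28}{9}$ ($w = -3 + \frac{\left(-1\right) \frac{1}{3}}{3} = -3 + \frac{1}{3} \left(- \frac{1}{3}\right) = -3 - \frac{1}{9} = - \frac{28}{9} \approx -3.1111$)
$q{\left(u \right)} = - \frac{28}{9} + 2 u^{2}$ ($q{\left(u \right)} = \left(u^{2} + u u\right) - \frac{28}{9} = \left(u^{2} + u^{2}\right) - \frac{28}{9} = 2 u^{2} - \frac{28}{9} = - \frac{28}{9} + 2 u^{2}$)
$462 + q{\left(-21 \right)} 338 = 462 + \left(- \frac{28}{9} + 2 \left(-21\right)^{2}\right) 338 = 462 + \left(- \frac{28}{9} + 2 \cdot 441\right) 338 = 462 + \left(- \frac{28}{9} + 882\right) 338 = 462 + \frac{7910}{9} \cdot 338 = 462 + \frac{2673580}{9} = \frac{2677738}{9}$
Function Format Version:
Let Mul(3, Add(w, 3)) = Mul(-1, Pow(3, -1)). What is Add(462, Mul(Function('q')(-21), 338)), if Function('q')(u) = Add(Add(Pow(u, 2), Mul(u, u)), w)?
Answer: Rational(2677738, 9) ≈ 2.9753e+5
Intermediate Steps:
w = Rational(-28, 9) (w = Add(-3, Mul(Rational(1, 3), Mul(-1, Pow(3, -1)))) = Add(-3, Mul(Rational(1, 3), Mul(-1, Rational(1, 3)))) = Add(-3, Mul(Rational(1, 3), Rational(-1, 3))) = Add(-3, Rational(-1, 9)) = Rational(-28, 9) ≈ -3.1111)
Function('q')(u) = Add(Rational(-28, 9), Mul(2, Pow(u, 2))) (Function('q')(u) = Add(Add(Pow(u, 2), Mul(u, u)), Rational(-28, 9)) = Add(Add(Pow(u, 2), Pow(u, 2)), Rational(-28, 9)) = Add(Mul(2, Pow(u, 2)), Rational(-28, 9)) = Add(Rational(-28, 9), Mul(2, Pow(u, 2))))
Add(462, Mul(Function('q')(-21), 338)) = Add(462, Mul(Add(Rational(-28, 9), Mul(2, Pow(-21, 2))), 338)) = Add(462, Mul(Add(Rational(-28, 9), Mul(2, 441)), 338)) = Add(462, Mul(Add(Rational(-28, 9), 882), 338)) = Add(462, Mul(Rational(7910, 9), 338)) = Add(462, Rational(2673580, 9)) = Rational(2677738, 9)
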